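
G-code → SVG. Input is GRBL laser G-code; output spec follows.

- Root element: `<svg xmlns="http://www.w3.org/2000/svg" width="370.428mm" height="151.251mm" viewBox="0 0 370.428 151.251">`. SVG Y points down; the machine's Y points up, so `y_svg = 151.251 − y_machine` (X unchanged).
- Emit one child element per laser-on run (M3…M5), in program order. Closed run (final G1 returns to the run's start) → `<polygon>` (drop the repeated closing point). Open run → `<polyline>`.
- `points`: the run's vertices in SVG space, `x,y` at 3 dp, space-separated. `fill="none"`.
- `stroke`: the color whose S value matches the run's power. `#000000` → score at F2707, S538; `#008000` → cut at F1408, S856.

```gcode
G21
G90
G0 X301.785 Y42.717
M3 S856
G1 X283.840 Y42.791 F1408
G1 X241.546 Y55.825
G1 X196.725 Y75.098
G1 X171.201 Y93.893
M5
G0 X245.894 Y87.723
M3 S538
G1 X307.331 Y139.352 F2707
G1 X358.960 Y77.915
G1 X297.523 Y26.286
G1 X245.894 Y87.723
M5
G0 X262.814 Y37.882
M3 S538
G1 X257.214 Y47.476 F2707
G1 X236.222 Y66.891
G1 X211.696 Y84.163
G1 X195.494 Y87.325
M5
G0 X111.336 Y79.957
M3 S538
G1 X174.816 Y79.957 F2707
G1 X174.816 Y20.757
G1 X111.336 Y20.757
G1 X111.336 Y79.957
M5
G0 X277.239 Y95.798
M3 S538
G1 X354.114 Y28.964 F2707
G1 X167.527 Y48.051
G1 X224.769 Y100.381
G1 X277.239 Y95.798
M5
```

Each laser-on run becomes one SVG element. Flip Y back into SVG space with y_svg = 151.251 − y_machine.

Run 1: power S856 maps to stroke `#008000` (cut). The run is open, so emit a `<polyline>` with points (Y-flipped): 301.785,108.534 283.840,108.460 241.546,95.426 196.725,76.153 171.201,57.358.

Run 2: power S538 maps to stroke `#000000` (score). The run returns to its start, so emit a `<polygon>` with points (Y-flipped): 245.894,63.528 307.331,11.899 358.960,73.336 297.523,124.965.

Run 3: power S538 maps to stroke `#000000` (score). The run is open, so emit a `<polyline>` with points (Y-flipped): 262.814,113.369 257.214,103.775 236.222,84.360 211.696,67.088 195.494,63.926.

Run 4: the run's S538 means `#000000` (score). The run returns to its start, so emit a `<polygon>` with points (Y-flipped): 111.336,71.294 174.816,71.294 174.816,130.494 111.336,130.494.

Run 5: S538 ⇒ score layer `#000000`. The run returns to its start, so emit a `<polygon>` with points (Y-flipped): 277.239,55.453 354.114,122.287 167.527,103.200 224.769,50.870.

<svg xmlns="http://www.w3.org/2000/svg" width="370.428mm" height="151.251mm" viewBox="0 0 370.428 151.251">
  <polyline points="301.785,108.534 283.840,108.460 241.546,95.426 196.725,76.153 171.201,57.358" fill="none" stroke="#008000"/>
  <polygon points="245.894,63.528 307.331,11.899 358.960,73.336 297.523,124.965" fill="none" stroke="#000000"/>
  <polyline points="262.814,113.369 257.214,103.775 236.222,84.360 211.696,67.088 195.494,63.926" fill="none" stroke="#000000"/>
  <polygon points="111.336,71.294 174.816,71.294 174.816,130.494 111.336,130.494" fill="none" stroke="#000000"/>
  <polygon points="277.239,55.453 354.114,122.287 167.527,103.200 224.769,50.870" fill="none" stroke="#000000"/>
</svg>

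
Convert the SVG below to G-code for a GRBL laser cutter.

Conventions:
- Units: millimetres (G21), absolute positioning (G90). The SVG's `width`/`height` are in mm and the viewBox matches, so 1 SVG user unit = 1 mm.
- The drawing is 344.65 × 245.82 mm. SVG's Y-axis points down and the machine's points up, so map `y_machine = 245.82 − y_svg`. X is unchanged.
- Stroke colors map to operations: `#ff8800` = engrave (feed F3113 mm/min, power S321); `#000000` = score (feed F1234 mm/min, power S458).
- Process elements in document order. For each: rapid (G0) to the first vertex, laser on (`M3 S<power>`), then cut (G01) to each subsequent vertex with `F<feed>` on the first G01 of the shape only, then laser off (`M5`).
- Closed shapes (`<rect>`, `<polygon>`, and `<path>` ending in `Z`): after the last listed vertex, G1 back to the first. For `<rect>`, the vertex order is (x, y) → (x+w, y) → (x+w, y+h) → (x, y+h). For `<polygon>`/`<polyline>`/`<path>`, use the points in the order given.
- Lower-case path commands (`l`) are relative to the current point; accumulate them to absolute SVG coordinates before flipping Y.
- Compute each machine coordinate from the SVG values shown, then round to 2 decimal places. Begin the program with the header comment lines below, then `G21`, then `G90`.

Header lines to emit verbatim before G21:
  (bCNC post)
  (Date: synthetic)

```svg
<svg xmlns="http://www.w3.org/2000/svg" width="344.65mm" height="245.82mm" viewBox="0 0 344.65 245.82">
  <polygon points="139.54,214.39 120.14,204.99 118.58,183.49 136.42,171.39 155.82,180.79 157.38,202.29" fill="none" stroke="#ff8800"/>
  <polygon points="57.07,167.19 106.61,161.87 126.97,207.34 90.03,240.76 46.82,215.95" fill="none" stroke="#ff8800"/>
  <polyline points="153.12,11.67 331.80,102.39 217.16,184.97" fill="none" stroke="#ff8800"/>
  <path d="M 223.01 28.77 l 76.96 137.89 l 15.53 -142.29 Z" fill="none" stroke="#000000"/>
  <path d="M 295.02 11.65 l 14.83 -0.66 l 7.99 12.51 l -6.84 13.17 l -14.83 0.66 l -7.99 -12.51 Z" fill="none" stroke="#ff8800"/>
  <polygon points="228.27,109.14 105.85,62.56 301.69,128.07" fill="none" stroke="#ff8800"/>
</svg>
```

1 u = 1 mm; y_m = 245.82 − y.

[1] `<polygon>` regular polygon, #ff8800→engrave S321 F3113: (139.54,31.43) → (120.14,40.83) → (118.58,62.33) → (136.42,74.43) → (155.82,65.03) → (157.38,43.53) → (139.54,31.43) (closed)

[2] `<polygon>` regular polygon, #ff8800→engrave S321 F3113: (57.07,78.63) → (106.61,83.95) → (126.97,38.48) → (90.03,5.06) → (46.82,29.87) → (57.07,78.63) (closed)

[3] `<polyline>` open polyline, #ff8800→engrave S321 F3113: (153.12,234.15) → (331.80,143.43) → (217.16,60.85)

[4] `<path>` closed polygon, #000000→score S458 F1234: (223.01,217.05) → (299.97,79.16) → (315.50,221.45) → (223.01,217.05) (closed)

[5] `<path>` regular polygon, #ff8800→engrave S321 F3113: (295.02,234.17) → (309.85,234.83) → (317.84,222.32) → (311.00,209.15) → (296.17,208.49) → (288.18,221.00) → (295.02,234.17) (closed)

[6] `<polygon>` closed polygon, #ff8800→engrave S321 F3113: (228.27,136.68) → (105.85,183.26) → (301.69,117.75) → (228.27,136.68) (closed)

(bCNC post)
(Date: synthetic)
G21
G90
G0 X139.54 Y31.43
M3 S321
G01 X120.14 Y40.83 F3113
G01 X118.58 Y62.33
G01 X136.42 Y74.43
G01 X155.82 Y65.03
G01 X157.38 Y43.53
G01 X139.54 Y31.43
M5
G0 X57.07 Y78.63
M3 S321
G01 X106.61 Y83.95 F3113
G01 X126.97 Y38.48
G01 X90.03 Y5.06
G01 X46.82 Y29.87
G01 X57.07 Y78.63
M5
G0 X153.12 Y234.15
M3 S321
G01 X331.80 Y143.43 F3113
G01 X217.16 Y60.85
M5
G0 X223.01 Y217.05
M3 S458
G01 X299.97 Y79.16 F1234
G01 X315.50 Y221.45
G01 X223.01 Y217.05
M5
G0 X295.02 Y234.17
M3 S321
G01 X309.85 Y234.83 F3113
G01 X317.84 Y222.32
G01 X311.00 Y209.15
G01 X296.17 Y208.49
G01 X288.18 Y221.00
G01 X295.02 Y234.17
M5
G0 X228.27 Y136.68
M3 S321
G01 X105.85 Y183.26 F3113
G01 X301.69 Y117.75
G01 X228.27 Y136.68
M5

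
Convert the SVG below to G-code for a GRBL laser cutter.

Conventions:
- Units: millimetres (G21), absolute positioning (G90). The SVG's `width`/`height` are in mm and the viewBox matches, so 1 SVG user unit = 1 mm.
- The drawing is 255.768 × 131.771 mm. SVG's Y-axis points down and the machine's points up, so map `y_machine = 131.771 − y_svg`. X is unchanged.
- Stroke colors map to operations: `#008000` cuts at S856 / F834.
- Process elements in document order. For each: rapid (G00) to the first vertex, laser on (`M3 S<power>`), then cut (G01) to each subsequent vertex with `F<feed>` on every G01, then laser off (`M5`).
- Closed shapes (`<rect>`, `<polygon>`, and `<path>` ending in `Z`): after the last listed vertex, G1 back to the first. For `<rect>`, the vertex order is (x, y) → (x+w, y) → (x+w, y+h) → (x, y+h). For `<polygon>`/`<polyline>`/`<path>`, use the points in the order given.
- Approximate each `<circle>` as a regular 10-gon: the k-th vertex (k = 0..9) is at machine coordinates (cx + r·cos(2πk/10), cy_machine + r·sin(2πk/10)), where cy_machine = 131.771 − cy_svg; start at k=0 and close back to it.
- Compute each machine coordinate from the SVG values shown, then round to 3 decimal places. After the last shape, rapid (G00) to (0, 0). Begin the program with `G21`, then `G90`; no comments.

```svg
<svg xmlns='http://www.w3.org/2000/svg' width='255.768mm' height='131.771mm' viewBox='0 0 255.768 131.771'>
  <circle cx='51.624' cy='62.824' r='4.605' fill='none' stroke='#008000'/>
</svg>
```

1 u = 1 mm; y_m = 131.771 − y.

[1] `<circle>` circle, #008000→cut S856 F834: (56.229,68.947) → (55.350,71.654) → (53.047,73.327) → (50.201,73.327) → (47.898,71.654) → (47.019,68.947) → (47.898,66.240) → (50.201,64.567) → (53.047,64.567) → (55.350,66.240) → (56.229,68.947) (closed)

G21
G90
G00 X56.229 Y68.947
M3 S856
G01 X55.350 Y71.654 F834
G01 X53.047 Y73.327 F834
G01 X50.201 Y73.327 F834
G01 X47.898 Y71.654 F834
G01 X47.019 Y68.947 F834
G01 X47.898 Y66.240 F834
G01 X50.201 Y64.567 F834
G01 X53.047 Y64.567 F834
G01 X55.350 Y66.240 F834
G01 X56.229 Y68.947 F834
M5
G00 X0.000 Y0.000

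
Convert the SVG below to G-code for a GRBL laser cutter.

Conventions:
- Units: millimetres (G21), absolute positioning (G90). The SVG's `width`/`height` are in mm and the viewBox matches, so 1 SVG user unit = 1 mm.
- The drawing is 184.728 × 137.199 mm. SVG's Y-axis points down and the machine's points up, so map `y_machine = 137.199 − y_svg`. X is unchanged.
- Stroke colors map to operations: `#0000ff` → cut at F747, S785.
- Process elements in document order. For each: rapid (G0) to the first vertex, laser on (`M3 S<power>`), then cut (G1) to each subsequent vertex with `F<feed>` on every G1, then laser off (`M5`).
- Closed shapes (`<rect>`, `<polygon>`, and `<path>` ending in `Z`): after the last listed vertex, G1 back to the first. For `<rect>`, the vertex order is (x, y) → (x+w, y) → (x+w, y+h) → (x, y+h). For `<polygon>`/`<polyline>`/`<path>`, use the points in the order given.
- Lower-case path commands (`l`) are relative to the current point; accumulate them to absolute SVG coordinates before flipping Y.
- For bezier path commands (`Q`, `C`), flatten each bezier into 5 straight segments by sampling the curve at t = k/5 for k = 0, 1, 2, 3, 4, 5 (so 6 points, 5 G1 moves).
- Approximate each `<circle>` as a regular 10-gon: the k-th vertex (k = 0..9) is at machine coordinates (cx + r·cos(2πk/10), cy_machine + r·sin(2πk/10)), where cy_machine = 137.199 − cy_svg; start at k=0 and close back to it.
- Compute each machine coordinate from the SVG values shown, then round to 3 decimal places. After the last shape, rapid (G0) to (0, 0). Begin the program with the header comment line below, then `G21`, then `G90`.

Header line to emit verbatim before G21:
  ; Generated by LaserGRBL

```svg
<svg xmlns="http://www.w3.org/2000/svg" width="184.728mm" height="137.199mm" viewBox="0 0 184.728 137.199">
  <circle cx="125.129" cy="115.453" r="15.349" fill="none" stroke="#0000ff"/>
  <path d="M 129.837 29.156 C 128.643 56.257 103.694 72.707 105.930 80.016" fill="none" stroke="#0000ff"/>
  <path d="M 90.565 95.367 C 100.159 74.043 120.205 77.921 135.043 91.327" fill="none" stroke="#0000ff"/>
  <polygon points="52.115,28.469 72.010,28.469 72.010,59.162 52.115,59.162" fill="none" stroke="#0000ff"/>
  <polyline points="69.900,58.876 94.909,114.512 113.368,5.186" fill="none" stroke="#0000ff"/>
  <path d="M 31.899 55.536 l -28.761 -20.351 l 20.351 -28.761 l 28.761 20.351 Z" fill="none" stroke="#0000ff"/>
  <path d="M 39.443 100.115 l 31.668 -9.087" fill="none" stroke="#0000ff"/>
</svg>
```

; Generated by LaserGRBL
G21
G90
G0 X140.478 Y21.746
M3 S785
G1 X137.547 Y30.768 F747
G1 X129.872 Y36.344 F747
G1 X120.386 Y36.344 F747
G1 X112.711 Y30.768 F747
G1 X109.780 Y21.746 F747
G1 X112.711 Y12.724 F747
G1 X120.386 Y7.148 F747
G1 X129.872 Y7.148 F747
G1 X137.547 Y12.724 F747
G1 X140.478 Y21.746 F747
M5
G0 X129.837 Y108.043
M3 S785
G1 X126.678 Y93.048 F747
G1 X120.262 Y80.538 F747
G1 X113.035 Y70.438 F747
G1 X107.443 Y62.677 F747
G1 X105.930 Y57.183 F747
M5
G0 X90.565 Y41.832
M3 S785
G1 X97.450 Y51.728 F747
G1 X106.093 Y56.327 F747
G1 X115.740 Y56.383 F747
G1 X125.641 Y52.647 F747
G1 X135.043 Y45.872 F747
M5
G0 X52.115 Y108.730
M3 S785
G1 X72.010 Y108.730 F747
G1 X72.010 Y78.037 F747
G1 X52.115 Y78.037 F747
G1 X52.115 Y108.730 F747
M5
G0 X69.900 Y78.323
M3 S785
G1 X94.909 Y22.687 F747
G1 X113.368 Y132.013 F747
M5
G0 X31.899 Y81.663
M3 S785
G1 X3.138 Y102.014 F747
G1 X23.489 Y130.775 F747
G1 X52.250 Y110.424 F747
G1 X31.899 Y81.663 F747
M5
G0 X39.443 Y37.084
M3 S785
G1 X71.111 Y46.171 F747
M5
G0 X0.000 Y0.000

viewBox `0 0 184.728 137.199` with mm width/height → 1 unit = 1 mm. Flip: y_m = 137.199 − y_svg.

**Shape 1** — `<circle>` circle, stroke `#0000ff` → cut (S785, F747). Machine vertices: (140.478,21.746) → (137.547,30.768) → (129.872,36.344) → (120.386,36.344) → (112.711,30.768) → (109.780,21.746) → (112.711,12.724) → (120.386,7.148) → (129.872,7.148) → (137.547,12.724) → (140.478,21.746). Closed: final G1 returns to the first vertex.

**Shape 2** — `<path>` cubic bezier, stroke `#0000ff` → cut (S785, F747). Control points (SVG): P0=(129.837,29.156), P1=(128.643,56.257), P2=(103.694,72.707), P3=(105.930,80.016); sampled at t=k/5. Machine vertices: (129.837,108.043) → (126.678,93.048) → (120.262,80.538) → (113.035,70.438) → (107.443,62.677) → (105.930,57.183). Open path.

**Shape 3** — `<path>` cubic bezier, stroke `#0000ff` → cut (S785, F747). Control points (SVG): P0=(90.565,95.367), P1=(100.159,74.043), P2=(120.205,77.921), P3=(135.043,91.327); sampled at t=k/5. Machine vertices: (90.565,41.832) → (97.450,51.728) → (106.093,56.327) → (115.740,56.383) → (125.641,52.647) → (135.043,45.872). Open path.

**Shape 4** — `<polygon>` rectangle, stroke `#0000ff` → cut (S785, F747). Machine vertices: (52.115,108.730) → (72.010,108.730) → (72.010,78.037) → (52.115,78.037) → (52.115,108.730). Closed: final G1 returns to the first vertex.

**Shape 5** — `<polyline>` open polyline, stroke `#0000ff` → cut (S785, F747). Machine vertices: (69.900,78.323) → (94.909,22.687) → (113.368,132.013). Open path.

**Shape 6** — `<path>` regular polygon, stroke `#0000ff` → cut (S785, F747). Machine vertices: (31.899,81.663) → (3.138,102.014) → (23.489,130.775) → (52.250,110.424) → (31.899,81.663). Closed: final G1 returns to the first vertex.

**Shape 7** — `<path>` line segment, stroke `#0000ff` → cut (S785, F747). Machine vertices: (39.443,37.084) → (71.111,46.171). Open path.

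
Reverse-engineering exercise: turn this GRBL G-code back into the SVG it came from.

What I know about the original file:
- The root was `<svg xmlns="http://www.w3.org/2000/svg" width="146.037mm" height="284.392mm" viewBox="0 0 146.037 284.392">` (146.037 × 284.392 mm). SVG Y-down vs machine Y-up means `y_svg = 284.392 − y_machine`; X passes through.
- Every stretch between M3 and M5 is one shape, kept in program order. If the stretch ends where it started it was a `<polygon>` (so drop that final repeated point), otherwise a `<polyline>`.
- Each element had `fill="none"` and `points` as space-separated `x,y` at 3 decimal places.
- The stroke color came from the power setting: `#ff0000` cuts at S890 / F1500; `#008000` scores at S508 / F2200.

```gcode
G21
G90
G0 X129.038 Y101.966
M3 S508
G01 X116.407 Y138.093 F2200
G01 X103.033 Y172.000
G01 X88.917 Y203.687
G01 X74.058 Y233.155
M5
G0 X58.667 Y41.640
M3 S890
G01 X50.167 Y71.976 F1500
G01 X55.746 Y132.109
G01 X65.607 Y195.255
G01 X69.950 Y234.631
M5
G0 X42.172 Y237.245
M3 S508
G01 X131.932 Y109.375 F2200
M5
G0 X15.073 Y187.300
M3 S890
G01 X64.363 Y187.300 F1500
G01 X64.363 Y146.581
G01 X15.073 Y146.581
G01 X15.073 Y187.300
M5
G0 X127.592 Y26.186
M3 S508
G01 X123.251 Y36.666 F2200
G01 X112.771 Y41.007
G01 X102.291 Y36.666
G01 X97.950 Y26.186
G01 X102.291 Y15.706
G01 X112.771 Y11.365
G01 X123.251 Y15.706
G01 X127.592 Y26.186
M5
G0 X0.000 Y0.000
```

Machine Y-up, SVG Y-down with viewBox height 284.392, so y_svg = 284.392 − y_machine; X carries over.

Run 1: S508 ⇒ score layer `#008000`. The run is open, so emit a `<polyline>` with points (Y-flipped): 129.038,182.426 116.407,146.299 103.033,112.392 88.917,80.705 74.058,51.237.

Run 2: power S890 maps to stroke `#ff0000` (cut). The run is open, so emit a `<polyline>` with points (Y-flipped): 58.667,242.752 50.167,212.416 55.746,152.283 65.607,89.137 69.950,49.761.

Run 3: S508 ⇒ score layer `#008000`. The run is open, so emit a `<polyline>` with points (Y-flipped): 42.172,47.147 131.932,175.017.

Run 4: the run's S890 means `#ff0000` (cut). The run returns to its start, so emit a `<polygon>` with points (Y-flipped): 15.073,97.092 64.363,97.092 64.363,137.811 15.073,137.811.

Run 5: power S508 maps to stroke `#008000` (score). The run returns to its start, so emit a `<polygon>` with points (Y-flipped): 127.592,258.206 123.251,247.726 112.771,243.385 102.291,247.726 97.950,258.206 102.291,268.686 112.771,273.027 123.251,268.686.

<svg xmlns="http://www.w3.org/2000/svg" width="146.037mm" height="284.392mm" viewBox="0 0 146.037 284.392">
  <polyline points="129.038,182.426 116.407,146.299 103.033,112.392 88.917,80.705 74.058,51.237" fill="none" stroke="#008000"/>
  <polyline points="58.667,242.752 50.167,212.416 55.746,152.283 65.607,89.137 69.950,49.761" fill="none" stroke="#ff0000"/>
  <polyline points="42.172,47.147 131.932,175.017" fill="none" stroke="#008000"/>
  <polygon points="15.073,97.092 64.363,97.092 64.363,137.811 15.073,137.811" fill="none" stroke="#ff0000"/>
  <polygon points="127.592,258.206 123.251,247.726 112.771,243.385 102.291,247.726 97.950,258.206 102.291,268.686 112.771,273.027 123.251,268.686" fill="none" stroke="#008000"/>
</svg>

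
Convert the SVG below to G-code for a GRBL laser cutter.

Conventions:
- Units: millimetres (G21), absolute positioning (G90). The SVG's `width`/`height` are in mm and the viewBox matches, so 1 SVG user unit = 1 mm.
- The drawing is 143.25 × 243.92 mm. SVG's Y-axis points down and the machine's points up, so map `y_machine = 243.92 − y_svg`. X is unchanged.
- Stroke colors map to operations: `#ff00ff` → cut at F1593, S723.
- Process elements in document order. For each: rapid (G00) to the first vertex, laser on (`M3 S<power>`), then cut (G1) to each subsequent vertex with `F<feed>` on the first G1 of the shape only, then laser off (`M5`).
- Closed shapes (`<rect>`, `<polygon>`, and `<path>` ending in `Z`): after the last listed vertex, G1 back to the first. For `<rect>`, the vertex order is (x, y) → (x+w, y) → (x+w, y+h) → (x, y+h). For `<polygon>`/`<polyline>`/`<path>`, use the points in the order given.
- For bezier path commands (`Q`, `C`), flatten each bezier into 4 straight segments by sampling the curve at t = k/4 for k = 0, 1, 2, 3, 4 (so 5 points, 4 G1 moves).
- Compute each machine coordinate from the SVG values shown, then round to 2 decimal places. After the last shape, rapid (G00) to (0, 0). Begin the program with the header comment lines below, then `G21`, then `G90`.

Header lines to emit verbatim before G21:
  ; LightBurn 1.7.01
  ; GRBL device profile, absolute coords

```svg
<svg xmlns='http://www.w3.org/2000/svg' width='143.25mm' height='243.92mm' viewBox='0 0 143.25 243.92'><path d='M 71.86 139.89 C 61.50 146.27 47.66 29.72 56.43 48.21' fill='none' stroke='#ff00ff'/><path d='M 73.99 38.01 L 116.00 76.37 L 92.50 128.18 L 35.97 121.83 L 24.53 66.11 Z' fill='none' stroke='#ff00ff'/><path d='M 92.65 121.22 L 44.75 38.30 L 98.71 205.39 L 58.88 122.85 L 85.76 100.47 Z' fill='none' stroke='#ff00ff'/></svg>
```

; LightBurn 1.7.01
; GRBL device profile, absolute coords
G21
G90
G00 X71.86 Y104.03
M3 S723
G1 X63.85 Y118.26 F1593
G1 X56.97 Y154.41
G1 X53.68 Y188.29
G1 X56.43 Y195.71
M5
G00 X73.99 Y205.91
M3 S723
G1 X116.00 Y167.55 F1593
G1 X92.50 Y115.74
G1 X35.97 Y122.09
G1 X24.53 Y177.81
G1 X73.99 Y205.91
M5
G00 X92.65 Y122.70
M3 S723
G1 X44.75 Y205.62 F1593
G1 X98.71 Y38.53
G1 X58.88 Y121.07
G1 X85.76 Y143.45
G1 X92.65 Y122.70
M5
G00 X0.00 Y0.00

viewBox `0 0 143.25 243.92` with mm width/height → 1 unit = 1 mm. Flip: y_m = 243.92 − y_svg.

**Shape 1** — `<path>` cubic bezier, stroke `#ff00ff` → cut (S723, F1593). Control points (SVG): P0=(71.86,139.89), P1=(61.50,146.27), P2=(47.66,29.72), P3=(56.43,48.21); sampled at t=k/4. Machine vertices: (71.86,104.03) → (63.85,118.26) → (56.97,154.41) → (53.68,188.29) → (56.43,195.71). Open path.

**Shape 2** — `<path>` regular polygon, stroke `#ff00ff` → cut (S723, F1593). Machine vertices: (73.99,205.91) → (116.00,167.55) → (92.50,115.74) → (35.97,122.09) → (24.53,177.81) → (73.99,205.91). Closed: final G1 returns to the first vertex.

**Shape 3** — `<path>` closed polygon, stroke `#ff00ff` → cut (S723, F1593). Machine vertices: (92.65,122.70) → (44.75,205.62) → (98.71,38.53) → (58.88,121.07) → (85.76,143.45) → (92.65,122.70). Closed: final G1 returns to the first vertex.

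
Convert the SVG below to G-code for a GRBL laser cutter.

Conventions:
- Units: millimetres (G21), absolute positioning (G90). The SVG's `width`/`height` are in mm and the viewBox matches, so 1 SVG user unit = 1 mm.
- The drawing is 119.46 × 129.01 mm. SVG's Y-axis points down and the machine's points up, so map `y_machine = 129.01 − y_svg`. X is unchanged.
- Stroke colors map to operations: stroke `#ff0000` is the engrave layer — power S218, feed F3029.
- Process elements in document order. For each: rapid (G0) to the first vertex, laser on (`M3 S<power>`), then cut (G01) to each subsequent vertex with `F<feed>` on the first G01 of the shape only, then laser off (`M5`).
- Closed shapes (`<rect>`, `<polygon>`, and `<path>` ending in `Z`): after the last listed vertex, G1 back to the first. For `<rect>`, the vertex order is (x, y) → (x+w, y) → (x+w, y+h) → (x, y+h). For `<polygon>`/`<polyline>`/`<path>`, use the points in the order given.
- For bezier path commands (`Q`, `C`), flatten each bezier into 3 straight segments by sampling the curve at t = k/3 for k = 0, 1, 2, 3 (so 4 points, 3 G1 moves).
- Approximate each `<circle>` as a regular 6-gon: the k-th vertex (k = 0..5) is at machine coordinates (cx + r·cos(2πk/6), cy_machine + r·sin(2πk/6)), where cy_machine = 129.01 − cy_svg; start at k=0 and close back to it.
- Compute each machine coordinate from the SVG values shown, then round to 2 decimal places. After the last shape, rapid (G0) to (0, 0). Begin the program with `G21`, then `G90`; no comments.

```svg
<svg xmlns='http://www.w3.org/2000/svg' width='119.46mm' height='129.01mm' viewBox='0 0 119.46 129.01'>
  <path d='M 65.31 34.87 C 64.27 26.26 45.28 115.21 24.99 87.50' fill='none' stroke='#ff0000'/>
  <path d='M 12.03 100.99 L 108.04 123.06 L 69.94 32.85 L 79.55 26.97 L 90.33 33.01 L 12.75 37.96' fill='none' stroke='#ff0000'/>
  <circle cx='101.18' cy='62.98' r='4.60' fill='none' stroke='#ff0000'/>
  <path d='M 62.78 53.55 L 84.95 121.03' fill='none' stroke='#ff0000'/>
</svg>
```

1 u = 1 mm; y_m = 129.01 − y.

[1] `<path>` cubic bezier, #ff0000→engrave S218 F3029: (65.31,94.14) → (58.90,78.16) → (44.23,44.75) → (24.99,41.51)

[2] `<path>` open polyline, #ff0000→engrave S218 F3029: (12.03,28.02) → (108.04,5.95) → (69.94,96.16) → (79.55,102.04) → (90.33,96.00) → (12.75,91.05)

[3] `<circle>` circle, #ff0000→engrave S218 F3029: (105.78,66.03) → (103.48,70.01) → (98.88,70.01) → (96.58,66.03) → (98.88,62.05) → (103.48,62.05) → (105.78,66.03) (closed)

[4] `<path>` line segment, #ff0000→engrave S218 F3029: (62.78,75.46) → (84.95,7.98)

G21
G90
G0 X65.31 Y94.14
M3 S218
G01 X58.90 Y78.16 F3029
G01 X44.23 Y44.75
G01 X24.99 Y41.51
M5
G0 X12.03 Y28.02
M3 S218
G01 X108.04 Y5.95 F3029
G01 X69.94 Y96.16
G01 X79.55 Y102.04
G01 X90.33 Y96.00
G01 X12.75 Y91.05
M5
G0 X105.78 Y66.03
M3 S218
G01 X103.48 Y70.01 F3029
G01 X98.88 Y70.01
G01 X96.58 Y66.03
G01 X98.88 Y62.05
G01 X103.48 Y62.05
G01 X105.78 Y66.03
M5
G0 X62.78 Y75.46
M3 S218
G01 X84.95 Y7.98 F3029
M5
G0 X0.00 Y0.00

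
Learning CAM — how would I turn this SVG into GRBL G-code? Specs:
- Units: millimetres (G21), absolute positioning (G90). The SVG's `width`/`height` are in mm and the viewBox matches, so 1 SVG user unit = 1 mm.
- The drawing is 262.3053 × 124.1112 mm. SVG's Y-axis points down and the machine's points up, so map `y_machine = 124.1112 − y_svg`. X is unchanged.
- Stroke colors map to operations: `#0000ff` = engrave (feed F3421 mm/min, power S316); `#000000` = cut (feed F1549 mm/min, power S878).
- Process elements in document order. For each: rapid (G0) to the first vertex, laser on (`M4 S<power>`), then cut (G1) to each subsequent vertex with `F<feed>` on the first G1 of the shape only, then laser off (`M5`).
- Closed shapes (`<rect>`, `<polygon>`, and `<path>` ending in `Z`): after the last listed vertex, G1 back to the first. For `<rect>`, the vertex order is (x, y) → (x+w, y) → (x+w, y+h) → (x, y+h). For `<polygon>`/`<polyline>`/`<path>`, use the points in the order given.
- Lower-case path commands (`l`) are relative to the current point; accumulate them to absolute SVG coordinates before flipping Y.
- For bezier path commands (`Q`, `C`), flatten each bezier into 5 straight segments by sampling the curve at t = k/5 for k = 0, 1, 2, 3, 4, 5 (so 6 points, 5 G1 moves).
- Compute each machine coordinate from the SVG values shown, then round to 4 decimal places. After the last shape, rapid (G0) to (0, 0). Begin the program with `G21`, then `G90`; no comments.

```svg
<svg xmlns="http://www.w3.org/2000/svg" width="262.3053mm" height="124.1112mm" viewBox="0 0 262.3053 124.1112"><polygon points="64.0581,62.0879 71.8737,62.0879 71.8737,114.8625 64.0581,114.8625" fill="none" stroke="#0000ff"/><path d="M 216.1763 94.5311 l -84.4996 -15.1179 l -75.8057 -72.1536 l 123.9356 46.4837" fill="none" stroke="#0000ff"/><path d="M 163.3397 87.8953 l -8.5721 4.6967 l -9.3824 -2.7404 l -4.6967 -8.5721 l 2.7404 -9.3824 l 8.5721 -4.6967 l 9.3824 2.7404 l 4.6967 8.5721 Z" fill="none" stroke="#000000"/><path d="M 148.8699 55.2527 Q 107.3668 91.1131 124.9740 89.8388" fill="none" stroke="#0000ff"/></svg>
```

G21
G90
G0 X64.0581 Y62.0233
M4 S316
G1 X71.8737 Y62.0233 F3421
G1 X71.8737 Y9.2487
G1 X64.0581 Y9.2487
G1 X64.0581 Y62.0233
M5
G0 X216.1763 Y29.5801
M4 S316
G1 X131.6767 Y44.6980 F3421
G1 X55.8710 Y116.8516
G1 X179.8066 Y70.3679
M5
G0 X163.3397 Y36.2159
M4 S878
G1 X154.7676 Y31.5192 F1549
G1 X145.3852 Y34.2596
G1 X140.6885 Y42.8317
G1 X143.4289 Y52.2141
G1 X152.0010 Y56.9108
G1 X161.3834 Y54.1704
G1 X166.0801 Y45.5983
G1 X163.3397 Y36.2159
M5
G0 X148.8699 Y68.8585
M4 S316
G1 X134.6331 Y55.9997 F3421
G1 X125.1251 Y46.1117
G1 X120.3459 Y39.1945
G1 X120.2955 Y35.2481
G1 X124.9740 Y34.2724
M5
G0 X0.0000 Y0.0000

Since the viewBox matches the mm dimensions, user units are millimetres directly. The only transform is the Y-flip y_m = 124.1112 − y_svg.

Shape 1 is a rectangle drawn with `<polygon>`. Its stroke #0000ff means engrave at S316, F3421. After flipping Y the toolpath is (64.0581,62.0233) → (71.8737,62.0233) → (71.8737,9.2487) → (64.0581,9.2487) → (64.0581,62.0233), returning to the start.

Shape 2 is a open polyline drawn with `<path>`. Its stroke #0000ff means engrave at S316, F3421. After flipping Y the toolpath is (216.1763,29.5801) → (131.6767,44.6980) → (55.8710,116.8516) → (179.8066,70.3679).

Shape 3 is a regular polygon drawn with `<path>`. Its stroke #000000 means cut at S878, F1549. After flipping Y the toolpath is (163.3397,36.2159) → (154.7676,31.5192) → (145.3852,34.2596) → (140.6885,42.8317) → (143.4289,52.2141) → (152.0010,56.9108) → (161.3834,54.1704) → (166.0801,45.5983) → (163.3397,36.2159), returning to the start.

Shape 4 is a quadratic bezier drawn with `<path>`. Its stroke #0000ff means engrave at S316, F3421. After flipping Y the toolpath is (148.8699,68.8585) → (134.6331,55.9997) → (125.1251,46.1117) → (120.3459,39.1945) → (120.2955,35.2481) → (124.9740,34.2724).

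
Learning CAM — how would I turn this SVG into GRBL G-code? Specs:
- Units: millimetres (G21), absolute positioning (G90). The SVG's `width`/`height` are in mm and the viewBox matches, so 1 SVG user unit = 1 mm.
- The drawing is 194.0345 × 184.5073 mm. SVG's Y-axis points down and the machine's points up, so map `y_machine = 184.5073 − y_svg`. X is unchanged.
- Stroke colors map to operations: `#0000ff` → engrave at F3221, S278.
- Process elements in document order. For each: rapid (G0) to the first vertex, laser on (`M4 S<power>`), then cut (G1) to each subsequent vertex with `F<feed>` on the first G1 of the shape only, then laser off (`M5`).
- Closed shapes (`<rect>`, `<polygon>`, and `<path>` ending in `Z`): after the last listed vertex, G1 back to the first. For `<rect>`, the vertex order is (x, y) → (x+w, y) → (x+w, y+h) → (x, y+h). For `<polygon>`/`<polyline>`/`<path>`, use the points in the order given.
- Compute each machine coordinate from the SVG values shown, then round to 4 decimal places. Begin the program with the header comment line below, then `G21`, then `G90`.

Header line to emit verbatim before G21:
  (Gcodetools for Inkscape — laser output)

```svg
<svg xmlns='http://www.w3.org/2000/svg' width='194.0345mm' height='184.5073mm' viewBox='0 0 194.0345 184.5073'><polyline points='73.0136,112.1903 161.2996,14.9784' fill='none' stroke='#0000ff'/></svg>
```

(Gcodetools for Inkscape — laser output)
G21
G90
G0 X73.0136 Y72.3170
M4 S278
G1 X161.2996 Y169.5289 F3221
M5

viewBox `0 0 194.0345 184.5073` with mm width/height → 1 unit = 1 mm. Flip: y_m = 184.5073 − y_svg.

**Shape 1** — `<polyline>` line segment, stroke `#0000ff` → engrave (S278, F3221). Machine vertices: (73.0136,72.3170) → (161.2996,169.5289). Open path.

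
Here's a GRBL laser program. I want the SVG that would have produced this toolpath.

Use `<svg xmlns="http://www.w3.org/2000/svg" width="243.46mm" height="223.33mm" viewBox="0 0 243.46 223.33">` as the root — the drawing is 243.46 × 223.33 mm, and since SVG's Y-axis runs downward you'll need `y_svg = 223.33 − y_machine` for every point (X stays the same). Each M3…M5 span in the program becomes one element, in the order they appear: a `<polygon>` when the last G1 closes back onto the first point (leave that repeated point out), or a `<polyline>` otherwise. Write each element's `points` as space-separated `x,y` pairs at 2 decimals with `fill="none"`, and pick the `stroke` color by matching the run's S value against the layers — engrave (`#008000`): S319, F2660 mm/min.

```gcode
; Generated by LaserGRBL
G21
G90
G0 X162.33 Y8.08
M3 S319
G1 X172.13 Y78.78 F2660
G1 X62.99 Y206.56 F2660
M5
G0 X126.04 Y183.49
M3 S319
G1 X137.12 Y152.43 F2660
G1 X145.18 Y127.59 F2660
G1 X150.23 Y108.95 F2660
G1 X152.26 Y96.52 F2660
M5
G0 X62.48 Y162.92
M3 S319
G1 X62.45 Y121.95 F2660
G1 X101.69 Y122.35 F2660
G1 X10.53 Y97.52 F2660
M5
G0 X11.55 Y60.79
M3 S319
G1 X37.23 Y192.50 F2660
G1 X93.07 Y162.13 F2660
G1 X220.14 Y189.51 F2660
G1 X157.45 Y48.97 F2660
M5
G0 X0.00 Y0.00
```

<svg xmlns="http://www.w3.org/2000/svg" width="243.46mm" height="223.33mm" viewBox="0 0 243.46 223.33">
  <polyline points="162.33,215.25 172.13,144.55 62.99,16.77" fill="none" stroke="#008000"/>
  <polyline points="126.04,39.84 137.12,70.90 145.18,95.74 150.23,114.38 152.26,126.81" fill="none" stroke="#008000"/>
  <polyline points="62.48,60.41 62.45,101.38 101.69,100.98 10.53,125.81" fill="none" stroke="#008000"/>
  <polyline points="11.55,162.54 37.23,30.83 93.07,61.20 220.14,33.82 157.45,174.36" fill="none" stroke="#008000"/>
</svg>

y_svg = 223.33 − y_m. Every run uses S319, so all elements get stroke `#008000` (engrave).

[1] open run; points: 162.33,215.25 172.13,144.55 62.99,16.77

[2] open run; points: 126.04,39.84 137.12,70.90 145.18,95.74 150.23,114.38 152.26,126.81

[3] open run; points: 62.48,60.41 62.45,101.38 101.69,100.98 10.53,125.81

[4] open run; points: 11.55,162.54 37.23,30.83 93.07,61.20 220.14,33.82 157.45,174.36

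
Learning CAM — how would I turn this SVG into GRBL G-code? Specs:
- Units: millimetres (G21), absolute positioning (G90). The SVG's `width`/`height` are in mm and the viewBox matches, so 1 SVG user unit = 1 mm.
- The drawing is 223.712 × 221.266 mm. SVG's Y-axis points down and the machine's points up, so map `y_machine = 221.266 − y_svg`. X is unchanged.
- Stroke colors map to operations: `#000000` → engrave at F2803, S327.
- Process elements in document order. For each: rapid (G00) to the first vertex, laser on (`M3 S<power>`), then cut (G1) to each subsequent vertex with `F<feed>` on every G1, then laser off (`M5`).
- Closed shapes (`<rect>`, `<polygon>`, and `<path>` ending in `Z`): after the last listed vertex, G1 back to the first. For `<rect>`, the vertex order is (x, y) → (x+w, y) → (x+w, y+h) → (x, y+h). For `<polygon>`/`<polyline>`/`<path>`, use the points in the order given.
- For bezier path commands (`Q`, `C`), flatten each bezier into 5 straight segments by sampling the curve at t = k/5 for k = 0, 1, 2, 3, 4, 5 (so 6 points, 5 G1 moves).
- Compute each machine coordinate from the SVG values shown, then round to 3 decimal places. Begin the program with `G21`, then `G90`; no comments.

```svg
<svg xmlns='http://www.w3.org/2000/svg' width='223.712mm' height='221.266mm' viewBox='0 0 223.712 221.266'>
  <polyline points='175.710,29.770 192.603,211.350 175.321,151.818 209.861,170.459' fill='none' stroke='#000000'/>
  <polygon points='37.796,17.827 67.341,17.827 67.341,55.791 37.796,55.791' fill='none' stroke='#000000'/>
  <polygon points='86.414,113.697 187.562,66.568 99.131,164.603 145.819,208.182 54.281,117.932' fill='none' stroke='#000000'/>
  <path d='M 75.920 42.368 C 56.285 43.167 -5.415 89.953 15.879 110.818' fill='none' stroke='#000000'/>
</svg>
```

G21
G90
G00 X175.710 Y191.496
M3 S327
G1 X192.603 Y9.916 F2803
G1 X175.321 Y69.448 F2803
G1 X209.861 Y50.807 F2803
M5
G00 X37.796 Y203.439
M3 S327
G1 X67.341 Y203.439 F2803
G1 X67.341 Y165.475 F2803
G1 X37.796 Y165.475 F2803
G1 X37.796 Y203.439 F2803
M5
G00 X86.414 Y107.569
M3 S327
G1 X187.562 Y154.698 F2803
G1 X99.131 Y56.663 F2803
G1 X145.819 Y13.084 F2803
G1 X54.281 Y103.334 F2803
G1 X86.414 Y107.569 F2803
M5
G00 X75.920 Y178.898
M3 S327
G1 X60.092 Y173.475 F2803
G1 X40.171 Y160.468 F2803
G1 X22.160 Y143.326 F2803
G1 X12.061 Y125.502 F2803
G1 X15.879 Y110.448 F2803
M5

Since the viewBox matches the mm dimensions, user units are millimetres directly. The only transform is the Y-flip y_m = 221.266 − y_svg.

Shape 1 is a open polyline drawn with `<polyline>`. Its stroke #000000 means engrave at S327, F2803. After flipping Y the toolpath is (175.710,191.496) → (192.603,9.916) → (175.321,69.448) → (209.861,50.807).

Shape 2 is a rectangle drawn with `<polygon>`. Its stroke #000000 means engrave at S327, F2803. After flipping Y the toolpath is (37.796,203.439) → (67.341,203.439) → (67.341,165.475) → (37.796,165.475) → (37.796,203.439), returning to the start.

Shape 3 is a closed polygon drawn with `<polygon>`. Its stroke #000000 means engrave at S327, F2803. After flipping Y the toolpath is (86.414,107.569) → (187.562,154.698) → (99.131,56.663) → (145.819,13.084) → (54.281,103.334) → (86.414,107.569), returning to the start.

Shape 4 is a cubic bezier drawn with `<path>`. Its stroke #000000 means engrave at S327, F2803. After flipping Y the toolpath is (75.920,178.898) → (60.092,173.475) → (40.171,160.468) → (22.160,143.326) → (12.061,125.502) → (15.879,110.448).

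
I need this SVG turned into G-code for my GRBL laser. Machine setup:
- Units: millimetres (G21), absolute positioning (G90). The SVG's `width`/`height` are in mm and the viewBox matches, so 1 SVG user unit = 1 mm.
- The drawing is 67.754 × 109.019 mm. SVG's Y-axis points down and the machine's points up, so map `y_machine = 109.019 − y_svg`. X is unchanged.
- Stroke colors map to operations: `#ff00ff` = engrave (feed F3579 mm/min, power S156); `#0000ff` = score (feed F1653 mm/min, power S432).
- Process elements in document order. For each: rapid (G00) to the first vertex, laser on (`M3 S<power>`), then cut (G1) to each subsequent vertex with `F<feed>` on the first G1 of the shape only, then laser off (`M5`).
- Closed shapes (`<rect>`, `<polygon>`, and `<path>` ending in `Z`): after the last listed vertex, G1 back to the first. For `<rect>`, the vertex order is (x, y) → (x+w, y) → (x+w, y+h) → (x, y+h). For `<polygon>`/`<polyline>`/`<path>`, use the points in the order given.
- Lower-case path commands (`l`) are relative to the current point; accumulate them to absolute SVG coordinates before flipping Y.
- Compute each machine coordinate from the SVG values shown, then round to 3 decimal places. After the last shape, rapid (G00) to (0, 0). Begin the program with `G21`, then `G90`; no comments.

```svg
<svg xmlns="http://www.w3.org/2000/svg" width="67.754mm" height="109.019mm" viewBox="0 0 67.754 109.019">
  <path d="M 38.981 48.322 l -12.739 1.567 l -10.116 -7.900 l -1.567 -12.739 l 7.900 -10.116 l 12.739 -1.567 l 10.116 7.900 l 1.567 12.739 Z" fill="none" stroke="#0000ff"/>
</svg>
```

G21
G90
G00 X38.981 Y60.697
M3 S432
G1 X26.242 Y59.130 F1653
G1 X16.126 Y67.030
G1 X14.559 Y79.769
G1 X22.459 Y89.885
G1 X35.198 Y91.452
G1 X45.314 Y83.552
G1 X46.881 Y70.813
G1 X38.981 Y60.697
M5
G00 X0.000 Y0.000

1 u = 1 mm; y_m = 109.019 − y.

[1] `<path>` regular polygon, #0000ff→score S432 F1653: (38.981,60.697) → (26.242,59.130) → (16.126,67.030) → (14.559,79.769) → (22.459,89.885) → (35.198,91.452) → (45.314,83.552) → (46.881,70.813) → (38.981,60.697) (closed)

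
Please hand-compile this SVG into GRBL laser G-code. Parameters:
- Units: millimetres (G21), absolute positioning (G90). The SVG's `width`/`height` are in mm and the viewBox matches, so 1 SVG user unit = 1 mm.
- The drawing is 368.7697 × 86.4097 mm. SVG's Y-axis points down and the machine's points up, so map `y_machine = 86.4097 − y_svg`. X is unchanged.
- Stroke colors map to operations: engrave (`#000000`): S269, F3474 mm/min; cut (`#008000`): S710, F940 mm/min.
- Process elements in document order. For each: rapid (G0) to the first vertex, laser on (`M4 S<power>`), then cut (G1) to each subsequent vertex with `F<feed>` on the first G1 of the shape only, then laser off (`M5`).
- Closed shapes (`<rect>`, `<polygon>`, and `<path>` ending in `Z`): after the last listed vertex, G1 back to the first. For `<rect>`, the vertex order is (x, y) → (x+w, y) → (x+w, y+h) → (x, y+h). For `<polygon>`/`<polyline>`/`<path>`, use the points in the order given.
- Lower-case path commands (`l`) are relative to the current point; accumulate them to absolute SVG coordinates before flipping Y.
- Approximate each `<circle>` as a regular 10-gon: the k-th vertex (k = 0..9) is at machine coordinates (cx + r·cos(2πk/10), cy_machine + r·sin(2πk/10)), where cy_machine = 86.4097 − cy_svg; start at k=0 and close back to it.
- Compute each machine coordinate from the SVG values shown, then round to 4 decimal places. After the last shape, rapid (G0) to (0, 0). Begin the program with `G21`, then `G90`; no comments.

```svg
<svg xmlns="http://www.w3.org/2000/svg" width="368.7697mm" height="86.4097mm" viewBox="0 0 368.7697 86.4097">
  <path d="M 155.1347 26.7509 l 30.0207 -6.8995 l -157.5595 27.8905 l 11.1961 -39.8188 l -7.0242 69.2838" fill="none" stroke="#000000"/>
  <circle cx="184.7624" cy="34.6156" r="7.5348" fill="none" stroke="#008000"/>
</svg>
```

1 u = 1 mm; y_m = 86.4097 − y.

[1] `<path>` open polyline, #000000→engrave S269 F3474: (155.1347,59.6588) → (185.1554,66.5583) → (27.5959,38.6678) → (38.7920,78.4866) → (31.7678,9.2028)

[2] `<circle>` circle, #008000→cut S710 F940: (192.2972,51.7941) → (190.8582,56.2229) → (187.0908,58.9601) → (182.4340,58.9601) → (178.6666,56.2229) → (177.2276,51.7941) → (178.6666,47.3653) → (182.4340,44.6281) → (187.0908,44.6281) → (190.8582,47.3653) → (192.2972,51.7941) (closed)

G21
G90
G0 X155.1347 Y59.6588
M4 S269
G1 X185.1554 Y66.5583 F3474
G1 X27.5959 Y38.6678
G1 X38.7920 Y78.4866
G1 X31.7678 Y9.2028
M5
G0 X192.2972 Y51.7941
M4 S710
G1 X190.8582 Y56.2229 F940
G1 X187.0908 Y58.9601
G1 X182.4340 Y58.9601
G1 X178.6666 Y56.2229
G1 X177.2276 Y51.7941
G1 X178.6666 Y47.3653
G1 X182.4340 Y44.6281
G1 X187.0908 Y44.6281
G1 X190.8582 Y47.3653
G1 X192.2972 Y51.7941
M5
G0 X0.0000 Y0.0000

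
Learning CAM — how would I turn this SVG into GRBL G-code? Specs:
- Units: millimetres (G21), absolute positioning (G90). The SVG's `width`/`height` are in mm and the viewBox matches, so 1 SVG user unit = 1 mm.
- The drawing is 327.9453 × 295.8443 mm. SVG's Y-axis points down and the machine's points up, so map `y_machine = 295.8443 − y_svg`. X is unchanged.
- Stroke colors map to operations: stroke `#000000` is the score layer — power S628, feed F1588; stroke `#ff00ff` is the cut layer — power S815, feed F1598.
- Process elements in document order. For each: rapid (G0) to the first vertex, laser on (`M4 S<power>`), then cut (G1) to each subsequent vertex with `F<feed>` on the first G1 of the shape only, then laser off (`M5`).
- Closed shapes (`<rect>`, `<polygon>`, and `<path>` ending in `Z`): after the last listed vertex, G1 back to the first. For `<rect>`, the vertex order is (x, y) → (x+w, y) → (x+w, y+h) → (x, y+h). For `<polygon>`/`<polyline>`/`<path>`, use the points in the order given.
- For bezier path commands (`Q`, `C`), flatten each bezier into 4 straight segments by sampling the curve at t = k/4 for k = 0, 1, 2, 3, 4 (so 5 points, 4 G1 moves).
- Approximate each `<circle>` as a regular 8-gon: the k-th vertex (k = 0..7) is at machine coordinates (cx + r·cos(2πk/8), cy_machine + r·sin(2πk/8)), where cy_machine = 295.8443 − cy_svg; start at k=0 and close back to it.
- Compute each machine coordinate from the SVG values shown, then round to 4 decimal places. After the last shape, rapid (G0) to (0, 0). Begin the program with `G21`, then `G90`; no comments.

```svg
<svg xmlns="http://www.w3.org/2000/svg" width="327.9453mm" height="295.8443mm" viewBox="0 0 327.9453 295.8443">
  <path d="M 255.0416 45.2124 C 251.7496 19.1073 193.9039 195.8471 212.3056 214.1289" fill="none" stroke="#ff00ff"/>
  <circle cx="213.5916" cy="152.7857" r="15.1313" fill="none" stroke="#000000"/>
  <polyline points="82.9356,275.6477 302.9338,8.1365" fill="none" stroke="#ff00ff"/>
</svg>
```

G21
G90
G0 X255.0416 Y250.6319
M4 S815
G1 X244.3875 Y237.8227 F1598
G1 X225.5385 Y182.8187
G1 X210.7569 Y119.4923
G1 X212.3056 Y81.7154
M5
G0 X228.7229 Y143.0586
M4 S628
G1 X224.2910 Y153.7580 F1588
G1 X213.5916 Y158.1899
G1 X202.8922 Y153.7580
G1 X198.4603 Y143.0586
G1 X202.8922 Y132.3592
G1 X213.5916 Y127.9273
G1 X224.2910 Y132.3592
G1 X228.7229 Y143.0586
M5
G0 X82.9356 Y20.1966
M4 S815
G1 X302.9338 Y287.7078 F1598
M5
G0 X0.0000 Y0.0000

Since the viewBox matches the mm dimensions, user units are millimetres directly. The only transform is the Y-flip y_m = 295.8443 − y_svg.

Shape 1 is a cubic bezier drawn with `<path>`. Its stroke #ff00ff means cut at S815, F1598. After flipping Y the toolpath is (255.0416,250.6319) → (244.3875,237.8227) → (225.5385,182.8187) → (210.7569,119.4923) → (212.3056,81.7154).

Shape 2 is a circle drawn with `<circle>`. Its stroke #000000 means score at S628, F1588. After flipping Y the toolpath is (228.7229,143.0586) → (224.2910,153.7580) → (213.5916,158.1899) → (202.8922,153.7580) → (198.4603,143.0586) → (202.8922,132.3592) → (213.5916,127.9273) → (224.2910,132.3592) → (228.7229,143.0586), returning to the start.

Shape 3 is a line segment drawn with `<polyline>`. Its stroke #ff00ff means cut at S815, F1598. After flipping Y the toolpath is (82.9356,20.1966) → (302.9338,287.7078).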